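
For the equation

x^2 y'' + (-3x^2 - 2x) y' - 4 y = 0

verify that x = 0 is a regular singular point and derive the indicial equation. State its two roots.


Divide by x^2 to reach normal form y'' + P_1(x) y' + P_2(x) y = 0 with P_1(x) = -3 - 2/x and P_2(x) = -4/x^2.
x = 0 is a singular point because the y'-coefficient -3 - 2/x has a pole at x = 0 and the y-coefficient -4/x^2 has a pole at x = 0.
It is a regular singular point because x P_1(x) = p(x) = -3x - 2 and x^2 P_2(x) = q(x) = -4 are polynomials, hence analytic at x = 0.
p(0) = -2,  q(0) = -4.
Indicial equation: r(r-1) + p(0) r + q(0) = 0, i.e. r^2 + (p(0) - 1) r + q(0) = 0, i.e. r^2 - 3 r - 4 = 0.
Discriminant: (-3)^2 - 4(-4) = 25, so r = (3 ± 5)/2.
Solving: r_1 = 4, r_2 = -1.

indicial: r^2 - 3 r - 4 = 0; roots r_1 = 4, r_2 = -1


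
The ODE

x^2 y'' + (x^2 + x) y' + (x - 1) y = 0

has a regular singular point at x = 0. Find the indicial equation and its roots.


Divide by x^2 to reach normal form y'' + P_1(x) y' + P_2(x) y = 0 with P_1(x) = 1 + 1/x and P_2(x) = 1/x - 1/x^2.
x = 0 is a singular point because the y'-coefficient 1 + 1/x has a pole at x = 0 and the y-coefficient 1/x - 1/x^2 has a pole at x = 0.
It is a regular singular point because x P_1(x) = p(x) = x + 1 and x^2 P_2(x) = q(x) = x - 1 are polynomials, hence analytic at x = 0.
p(0) = 1,  q(0) = -1.
Indicial equation: r(r-1) + p(0) r + q(0) = 0, i.e. r^2 + (p(0) - 1) r + q(0) = 0, i.e. r^2 - 1 = 0.
Discriminant: (0)^2 - 4(-1) = 4, so r = (0 ± 2)/2.
Solving: r_1 = 1, r_2 = -1.

indicial: r^2 - 1 = 0; roots r_1 = 1, r_2 = -1


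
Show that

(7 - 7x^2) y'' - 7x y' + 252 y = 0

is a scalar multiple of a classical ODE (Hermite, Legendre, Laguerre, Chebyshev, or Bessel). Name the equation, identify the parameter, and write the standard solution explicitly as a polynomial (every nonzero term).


All three coefficients share the factor 7; dividing through by 7 gives  (1 - x^2) y'' - x y' + 36 y = 0.
This matches the Chebyshev equation (1 - x^2) y'' - x y' + n^2 y = 0 (note the -x y' term, not -2x y') with n^2 = 36, so n = 6; the polynomial solution is T_6(x).
With y = sum_k a_k x^k, matching x^k gives (k+2)(k+1) a_{k+2} = (k^2 - n^2) a_k = (k - 6)(k + 6) a_k. The right side vanishes at k = 6, so the series with the parity of 6 terminates at degree 6.
Standard normalization: leading coefficient of T_n is 2^(n-1), so a_6 = 2^5 = 32. Work downward with a_k = (k+1)(k+2) a_{k+2} / ((k - 6)(k + 6)):
  a_4 = (5)(6)(32) / ((4 - 6)(4 + 6)) = 960/(-20) = -48
  a_2 = (3)(4)(-48) / ((2 - 6)(2 + 6)) = -576/(-32) = 18
  a_0 = (1)(2)(18) / ((0 - 6)(0 + 6)) = 36/(-36) = -1
Hence T_6(x) = 32 x^6 - 48 x^4 + 18 x^2 - 1.

T_6(x); series = 32 x^6 - 48 x^4 + 18 x^2 - 1


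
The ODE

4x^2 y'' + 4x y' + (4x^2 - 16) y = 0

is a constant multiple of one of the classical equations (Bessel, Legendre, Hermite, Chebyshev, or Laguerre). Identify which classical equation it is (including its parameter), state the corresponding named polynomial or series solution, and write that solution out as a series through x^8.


All three coefficients share the factor 4; dividing through by 4 gives  x^2 y'' + x y' + (x^2 - 4) y = 0.
This matches the Bessel equation x^2 y'' + x y' + (x^2 - nu^2) y = 0 with nu^2 = 4, so nu = 2; the solution bounded at x = 0 is J_2(x).
Frobenius at x = 0: indicial roots ±nu; for r = nu the recurrence k(k + 2nu) c_k = -c_{k-2} gives the standard series J_nu(x) = sum_{k>=0} (-1)^k / (k! (k+nu)!) (x/2)^(2k+nu). Evaluate the first 4 terms:
  k = 0: (-1)^0 / (0! * 2! * 2^2) x^2 = 1/(1*2*4) x^2 = (1/8) x^2
  k = 1: (-1)^1 / (1! * 3! * 2^4) x^4 = -1/(1*6*16) x^4 = (-1/96) x^4
  k = 2: (-1)^2 / (2! * 4! * 2^6) x^6 = 1/(2*24*64) x^6 = (1/3072) x^6
  k = 3: (-1)^3 / (3! * 5! * 2^8) x^8 = -1/(6*120*256) x^8 = (-1/184320) x^8
Hence J_2(x) = -x^8/184320 + x^6/3072 - x^4/96 + x^2/8 + ....

J_2(x); series = -x^8/184320 + x^6/3072 - x^4/96 + x^2/8


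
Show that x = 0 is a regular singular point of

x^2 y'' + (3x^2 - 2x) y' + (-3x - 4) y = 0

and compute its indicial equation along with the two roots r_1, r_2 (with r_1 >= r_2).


Divide by x^2 to reach normal form y'' + P_1(x) y' + P_2(x) y = 0 with P_1(x) = 3 - 2/x and P_2(x) = -3/x - 4/x^2.
x = 0 is a singular point because the y'-coefficient 3 - 2/x has a pole at x = 0 and the y-coefficient -3/x - 4/x^2 has a pole at x = 0.
It is a regular singular point because x P_1(x) = p(x) = 3x - 2 and x^2 P_2(x) = q(x) = -3x - 4 are polynomials, hence analytic at x = 0.
p(0) = -2,  q(0) = -4.
Indicial equation: r(r-1) + p(0) r + q(0) = 0, i.e. r^2 + (p(0) - 1) r + q(0) = 0, i.e. r^2 - 3 r - 4 = 0.
Discriminant: (-3)^2 - 4(-4) = 25, so r = (3 ± 5)/2.
Solving: r_1 = 4, r_2 = -1.

indicial: r^2 - 3 r - 4 = 0; roots r_1 = 4, r_2 = -1


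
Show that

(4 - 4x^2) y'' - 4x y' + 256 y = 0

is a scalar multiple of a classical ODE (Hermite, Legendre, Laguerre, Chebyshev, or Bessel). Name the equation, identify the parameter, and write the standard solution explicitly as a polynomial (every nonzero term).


All three coefficients share the factor 4; dividing through by 4 gives  (1 - x^2) y'' - x y' + 64 y = 0.
This matches the Chebyshev equation (1 - x^2) y'' - x y' + n^2 y = 0 (note the -x y' term, not -2x y') with n^2 = 64, so n = 8; the polynomial solution is T_8(x).
With y = sum_k a_k x^k, matching x^k gives (k+2)(k+1) a_{k+2} = (k^2 - n^2) a_k = (k - 8)(k + 8) a_k. The right side vanishes at k = 8, so the series with the parity of 8 terminates at degree 8.
Standard normalization: leading coefficient of T_n is 2^(n-1), so a_8 = 2^7 = 128. Work downward with a_k = (k+1)(k+2) a_{k+2} / ((k - 8)(k + 8)):
  a_6 = (7)(8)(128) / ((6 - 8)(6 + 8)) = 7168/(-28) = -256
  a_4 = (5)(6)(-256) / ((4 - 8)(4 + 8)) = -7680/(-48) = 160
  a_2 = (3)(4)(160) / ((2 - 8)(2 + 8)) = 1920/(-60) = -32
  a_0 = (1)(2)(-32) / ((0 - 8)(0 + 8)) = -64/(-64) = 1
Hence T_8(x) = 128 x^8 - 256 x^6 + 160 x^4 - 32 x^2 + 1.

T_8(x); series = 128 x^8 - 256 x^6 + 160 x^4 - 32 x^2 + 1


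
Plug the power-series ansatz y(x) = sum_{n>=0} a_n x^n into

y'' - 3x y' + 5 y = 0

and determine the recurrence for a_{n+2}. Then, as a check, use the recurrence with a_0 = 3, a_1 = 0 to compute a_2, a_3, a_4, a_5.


Substitute y = sum_n a_n x^n.
y''(x) has coefficient (n+2)(n+1) a_{n+2} at x^n;
-3 x y'(x) has coefficient -3 n a_n at x^n (shift);
5 y(x) has coefficient 5 a_n at x^n.
Matching x^n: (n+2)(n+1) a_{n+2} + (-3n + 5) a_n = 0.
Thus a_{n+2} = (3n - 5) / ((n+1)(n+2)) * a_n.

Check with a_0 = 3, a_1 = 0 (apply the recurrence for n = 0, 1, 2, 3): a_0 = 3, a_1 = 0, a_2 = -15/2, a_3 = 0, a_4 = -5/8, a_5 = 0.

a_(n+2) = (3n - 5) / ((n+1)(n+2)) * a_n; check: a_0 = 3, a_1 = 0, a_2 = -15/2, a_3 = 0, a_4 = -5/8, a_5 = 0


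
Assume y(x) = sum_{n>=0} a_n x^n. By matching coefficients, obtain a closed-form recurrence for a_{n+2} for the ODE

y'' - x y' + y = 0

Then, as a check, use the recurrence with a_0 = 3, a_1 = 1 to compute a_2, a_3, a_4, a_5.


Substitute y = sum_n a_n x^n.
y''(x) has coefficient (n+2)(n+1) a_{n+2} at x^n;
-x y'(x) has coefficient -n a_n at x^n (shift);
y(x) has coefficient 1 a_n at x^n.
Matching x^n: (n+2)(n+1) a_{n+2} + (-n + 1) a_n = 0.
Thus a_{n+2} = (n - 1) / ((n+1)(n+2)) * a_n.

Check with a_0 = 3, a_1 = 1 (apply the recurrence for n = 0, 1, 2, 3): a_0 = 3, a_1 = 1, a_2 = -3/2, a_3 = 0, a_4 = -1/8, a_5 = 0.

a_(n+2) = (n - 1) / ((n+1)(n+2)) * a_n; check: a_0 = 3, a_1 = 1, a_2 = -3/2, a_3 = 0, a_4 = -1/8, a_5 = 0


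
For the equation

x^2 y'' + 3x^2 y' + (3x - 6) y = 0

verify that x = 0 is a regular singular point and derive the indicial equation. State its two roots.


Divide by x^2 to reach normal form y'' + P_1(x) y' + P_2(x) y = 0 with P_1(x) = 3 and P_2(x) = 3/x - 6/x^2.
x = 0 is a singular point because the y-coefficient 3/x - 6/x^2 has a pole at x = 0.
It is a regular singular point because x P_1(x) = p(x) = 3x and x^2 P_2(x) = q(x) = 3x - 6 are polynomials, hence analytic at x = 0.
p(0) = 0,  q(0) = -6.
Indicial equation: r(r-1) + p(0) r + q(0) = 0, i.e. r^2 + (p(0) - 1) r + q(0) = 0, i.e. r^2 - 1 r - 6 = 0.
Discriminant: (-1)^2 - 4(-6) = 25, so r = (1 ± 5)/2.
Solving: r_1 = 3, r_2 = -2.

indicial: r^2 - 1 r - 6 = 0; roots r_1 = 3, r_2 = -2


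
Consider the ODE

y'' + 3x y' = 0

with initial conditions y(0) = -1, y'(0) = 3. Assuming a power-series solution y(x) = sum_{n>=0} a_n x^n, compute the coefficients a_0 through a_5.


Ansatz: y(x) = sum_{n>=0} a_n x^n, so y'(x) = sum_{n>=1} n a_n x^(n-1) and y''(x) = sum_{n>=2} n(n-1) a_n x^(n-2).
Substitute into P(x) y'' + Q(x) y' + R(x) y = 0 with P(x) = 1, Q(x) = 3x, R(x) = 0, and match powers of x.
Initial conditions: a_0 = -1, a_1 = 3.
Setting the coefficient of each power of x to zero and solving order by order (substituting the coefficients already found):
  x^0: 2 a_2 = 0  ->  a_2 = 0
  x^1: 6 a_3 + 3 a_1 = 0  ->  6 a_3 = -3 a_1 = -9  ->  a_3 = -3/2
  x^2: 12 a_4 + 6 a_2 = 0  ->  12 a_4 = -6 a_2 = 0  ->  a_4 = 0
  x^3: 20 a_5 + 9 a_3 = 0  ->  20 a_5 = -9 a_3 = 27/2  ->  a_5 = 27/40
Truncated series: y(x) = -1 + 3 x - (3/2) x^3 + (27/40) x^5 + O(x^6).

a_0 = -1; a_1 = 3; a_2 = 0; a_3 = -3/2; a_4 = 0; a_5 = 27/40


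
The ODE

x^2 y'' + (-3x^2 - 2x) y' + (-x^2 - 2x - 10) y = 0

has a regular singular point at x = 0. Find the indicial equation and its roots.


Divide by x^2 to reach normal form y'' + P_1(x) y' + P_2(x) y = 0 with P_1(x) = -3 - 2/x and P_2(x) = -1 - 2/x - 10/x^2.
x = 0 is a singular point because the y'-coefficient -3 - 2/x has a pole at x = 0 and the y-coefficient -1 - 2/x - 10/x^2 has a pole at x = 0.
It is a regular singular point because x P_1(x) = p(x) = -3x - 2 and x^2 P_2(x) = q(x) = -x^2 - 2x - 10 are polynomials, hence analytic at x = 0.
p(0) = -2,  q(0) = -10.
Indicial equation: r(r-1) + p(0) r + q(0) = 0, i.e. r^2 + (p(0) - 1) r + q(0) = 0, i.e. r^2 - 3 r - 10 = 0.
Discriminant: (-3)^2 - 4(-10) = 49, so r = (3 ± 7)/2.
Solving: r_1 = 5, r_2 = -2.

indicial: r^2 - 3 r - 10 = 0; roots r_1 = 5, r_2 = -2


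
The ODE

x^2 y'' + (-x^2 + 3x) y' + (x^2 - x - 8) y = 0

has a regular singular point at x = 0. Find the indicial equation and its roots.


Divide by x^2 to reach normal form y'' + P_1(x) y' + P_2(x) y = 0 with P_1(x) = -1 + 3/x and P_2(x) = 1 - 1/x - 8/x^2.
x = 0 is a singular point because the y'-coefficient -1 + 3/x has a pole at x = 0 and the y-coefficient 1 - 1/x - 8/x^2 has a pole at x = 0.
It is a regular singular point because x P_1(x) = p(x) = 3 - x and x^2 P_2(x) = q(x) = x^2 - x - 8 are polynomials, hence analytic at x = 0.
p(0) = 3,  q(0) = -8.
Indicial equation: r(r-1) + p(0) r + q(0) = 0, i.e. r^2 + (p(0) - 1) r + q(0) = 0, i.e. r^2 + 2 r - 8 = 0.
Discriminant: (2)^2 - 4(-8) = 36, so r = (-2 ± 6)/2.
Solving: r_1 = 2, r_2 = -4.

indicial: r^2 + 2 r - 8 = 0; roots r_1 = 2, r_2 = -4


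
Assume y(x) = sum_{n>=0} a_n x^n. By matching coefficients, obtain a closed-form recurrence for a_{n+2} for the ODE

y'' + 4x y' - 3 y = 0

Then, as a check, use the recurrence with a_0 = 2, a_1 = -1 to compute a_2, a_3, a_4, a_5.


Substitute y = sum_n a_n x^n.
y''(x) has coefficient (n+2)(n+1) a_{n+2} at x^n;
4 x y'(x) has coefficient 4 n a_n at x^n (shift);
-3 y(x) has coefficient -3 a_n at x^n.
Matching x^n: (n+2)(n+1) a_{n+2} + (4n - 3) a_n = 0.
Thus a_{n+2} = (-4n + 3) / ((n+1)(n+2)) * a_n.

Check with a_0 = 2, a_1 = -1 (apply the recurrence for n = 0, 1, 2, 3): a_0 = 2, a_1 = -1, a_2 = 3, a_3 = 1/6, a_4 = -5/4, a_5 = -3/40.

a_(n+2) = (-4n + 3) / ((n+1)(n+2)) * a_n; check: a_0 = 2, a_1 = -1, a_2 = 3, a_3 = 1/6, a_4 = -5/4, a_5 = -3/40


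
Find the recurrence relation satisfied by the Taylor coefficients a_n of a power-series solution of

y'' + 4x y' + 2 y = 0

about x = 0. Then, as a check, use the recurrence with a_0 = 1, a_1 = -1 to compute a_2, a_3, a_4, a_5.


Substitute y = sum_n a_n x^n.
y''(x) has coefficient (n+2)(n+1) a_{n+2} at x^n;
4 x y'(x) has coefficient 4 n a_n at x^n (shift);
2 y(x) has coefficient 2 a_n at x^n.
Matching x^n: (n+2)(n+1) a_{n+2} + (4n + 2) a_n = 0.
Thus a_{n+2} = (-4n - 2) / ((n+1)(n+2)) * a_n.

Check with a_0 = 1, a_1 = -1 (apply the recurrence for n = 0, 1, 2, 3): a_0 = 1, a_1 = -1, a_2 = -1, a_3 = 1, a_4 = 5/6, a_5 = -7/10.

a_(n+2) = (-4n - 2) / ((n+1)(n+2)) * a_n; check: a_0 = 1, a_1 = -1, a_2 = -1, a_3 = 1, a_4 = 5/6, a_5 = -7/10


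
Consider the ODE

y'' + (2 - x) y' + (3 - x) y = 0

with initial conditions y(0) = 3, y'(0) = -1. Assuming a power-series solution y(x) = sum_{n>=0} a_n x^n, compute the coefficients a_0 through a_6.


Ansatz: y(x) = sum_{n>=0} a_n x^n, so y'(x) = sum_{n>=1} n a_n x^(n-1) and y''(x) = sum_{n>=2} n(n-1) a_n x^(n-2).
Substitute into P(x) y'' + Q(x) y' + R(x) y = 0 with P(x) = 1, Q(x) = 2 - x, R(x) = 3 - x, and match powers of x.
Initial conditions: a_0 = 3, a_1 = -1.
Setting the coefficient of each power of x to zero and solving order by order (substituting the coefficients already found):
  x^0: 2 a_2 + 2 a_1 + 3 a_0 = 0  ->  2 a_2 = -2 a_1 - 3 a_0 = -7  ->  a_2 = -7/2
  x^1: 6 a_3 + 4 a_2 + 2 a_1 - a_0 = 0  ->  6 a_3 = -4 a_2 - 2 a_1 + a_0 = 19  ->  a_3 = 19/6
  x^2: 12 a_4 + 6 a_3 + a_2 - a_1 = 0  ->  12 a_4 = -6 a_3 - a_2 + a_1 = -33/2  ->  a_4 = -11/8
  x^3: 20 a_5 + 8 a_4 - a_2 = 0  ->  20 a_5 = -8 a_4 + a_2 = 15/2  ->  a_5 = 3/8
  x^4: 30 a_6 + 10 a_5 - a_4 - a_3 = 0  ->  30 a_6 = -10 a_5 + a_4 + a_3 = -47/24  ->  a_6 = -47/720
Truncated series: y(x) = 3 - x - (7/2) x^2 + (19/6) x^3 - (11/8) x^4 + (3/8) x^5 - (47/720) x^6 + O(x^7).

a_0 = 3; a_1 = -1; a_2 = -7/2; a_3 = 19/6; a_4 = -11/8; a_5 = 3/8; a_6 = -47/720


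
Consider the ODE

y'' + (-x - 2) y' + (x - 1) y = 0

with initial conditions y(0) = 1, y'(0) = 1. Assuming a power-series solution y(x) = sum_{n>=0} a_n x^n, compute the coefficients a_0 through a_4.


Ansatz: y(x) = sum_{n>=0} a_n x^n, so y'(x) = sum_{n>=1} n a_n x^(n-1) and y''(x) = sum_{n>=2} n(n-1) a_n x^(n-2).
Substitute into P(x) y'' + Q(x) y' + R(x) y = 0 with P(x) = 1, Q(x) = -x - 2, R(x) = x - 1, and match powers of x.
Initial conditions: a_0 = 1, a_1 = 1.
Setting the coefficient of each power of x to zero and solving order by order (substituting the coefficients already found):
  x^0: 2 a_2 - 2 a_1 - a_0 = 0  ->  2 a_2 = 2 a_1 + a_0 = 3  ->  a_2 = 3/2
  x^1: 6 a_3 - 4 a_2 - 2 a_1 + a_0 = 0  ->  6 a_3 = 4 a_2 + 2 a_1 - a_0 = 7  ->  a_3 = 7/6
  x^2: 12 a_4 - 6 a_3 - 3 a_2 + a_1 = 0  ->  12 a_4 = 6 a_3 + 3 a_2 - a_1 = 21/2  ->  a_4 = 7/8
Truncated series: y(x) = 1 + x + (3/2) x^2 + (7/6) x^3 + (7/8) x^4 + O(x^5).

a_0 = 1; a_1 = 1; a_2 = 3/2; a_3 = 7/6; a_4 = 7/8


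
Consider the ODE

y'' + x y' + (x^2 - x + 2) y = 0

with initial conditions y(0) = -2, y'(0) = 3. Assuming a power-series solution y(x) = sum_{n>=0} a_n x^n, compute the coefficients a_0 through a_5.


Ansatz: y(x) = sum_{n>=0} a_n x^n, so y'(x) = sum_{n>=1} n a_n x^(n-1) and y''(x) = sum_{n>=2} n(n-1) a_n x^(n-2).
Substitute into P(x) y'' + Q(x) y' + R(x) y = 0 with P(x) = 1, Q(x) = x, R(x) = x^2 - x + 2, and match powers of x.
Initial conditions: a_0 = -2, a_1 = 3.
Setting the coefficient of each power of x to zero and solving order by order (substituting the coefficients already found):
  x^0: 2 a_2 + 2 a_0 = 0  ->  2 a_2 = -2 a_0 = 4  ->  a_2 = 2
  x^1: 6 a_3 + 3 a_1 - a_0 = 0  ->  6 a_3 = -3 a_1 + a_0 = -11  ->  a_3 = -11/6
  x^2: 12 a_4 + 4 a_2 - a_1 + a_0 = 0  ->  12 a_4 = -4 a_2 + a_1 - a_0 = -3  ->  a_4 = -1/4
  x^3: 20 a_5 + 5 a_3 - a_2 + a_1 = 0  ->  20 a_5 = -5 a_3 + a_2 - a_1 = 49/6  ->  a_5 = 49/120
Truncated series: y(x) = -2 + 3 x + 2 x^2 - (11/6) x^3 - (1/4) x^4 + (49/120) x^5 + O(x^6).

a_0 = -2; a_1 = 3; a_2 = 2; a_3 = -11/6; a_4 = -1/4; a_5 = 49/120


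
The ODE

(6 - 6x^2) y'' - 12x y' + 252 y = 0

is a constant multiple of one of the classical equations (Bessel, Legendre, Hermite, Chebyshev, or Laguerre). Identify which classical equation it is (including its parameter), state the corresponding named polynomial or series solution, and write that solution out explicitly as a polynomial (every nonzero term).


All three coefficients share the factor 6; dividing through by 6 gives  (1 - x^2) y'' - 2x y' + 42 y = 0.
This matches the Legendre equation (1 - x^2) y'' - 2x y' + n(n+1) y = 0 (note the -2x y' term) with n(n+1) = 42, so n = 6; the polynomial solution is P_6(x).
With y = sum_k a_k x^k, matching x^k gives (k+2)(k+1) a_{k+2} = [k(k+1) - n(n+1)] a_k = (k - 6)(k + 7) a_k. The right side vanishes at k = 6, so the series with the parity of 6 terminates at degree 6.
Standard normalization (P_n(1) = 1): leading coefficient (2n)!/(2^n (n!)^2) = 479001600/(64*518400) = 231/16, so a_6 = 231/16. Work downward with a_k = (k+1)(k+2) a_{k+2} / ((k - 6)(k + 7)):
  a_4 = (5)(6)(231/16) / ((4 - 6)(4 + 7)) = (3465/8)/(-22) = -315/16
  a_2 = (3)(4)(-315/16) / ((2 - 6)(2 + 7)) = (-945/4)/(-36) = 105/16
  a_0 = (1)(2)(105/16) / ((0 - 6)(0 + 7)) = (105/8)/(-42) = -5/16
Hence P_6(x) = 231 x^6/16 - 315 x^4/16 + 105 x^2/16 - 5/16.

P_6(x); series = 231 x^6/16 - 315 x^4/16 + 105 x^2/16 - 5/16


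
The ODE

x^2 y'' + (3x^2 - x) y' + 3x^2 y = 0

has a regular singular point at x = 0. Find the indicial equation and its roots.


Divide by x^2 to reach normal form y'' + P_1(x) y' + P_2(x) y = 0 with P_1(x) = 3 - 1/x and P_2(x) = 3.
x = 0 is a singular point because the y'-coefficient 3 - 1/x has a pole at x = 0.
It is a regular singular point because x P_1(x) = p(x) = 3x - 1 and x^2 P_2(x) = q(x) = 3x^2 are polynomials, hence analytic at x = 0.
p(0) = -1,  q(0) = 0.
Indicial equation: r(r-1) + p(0) r + q(0) = 0, i.e. r^2 + (p(0) - 1) r + q(0) = 0, i.e. r^2 - 2 r = 0.
Discriminant: (-2)^2 - 4(0) = 4, so r = (2 ± 2)/2.
Solving: r_1 = 2, r_2 = 0.

indicial: r^2 - 2 r = 0; roots r_1 = 2, r_2 = 0


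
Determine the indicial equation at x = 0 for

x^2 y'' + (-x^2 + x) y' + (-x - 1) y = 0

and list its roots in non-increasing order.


Divide by x^2 to reach normal form y'' + P_1(x) y' + P_2(x) y = 0 with P_1(x) = -1 + 1/x and P_2(x) = -1/x - 1/x^2.
x = 0 is a singular point because the y'-coefficient -1 + 1/x has a pole at x = 0 and the y-coefficient -1/x - 1/x^2 has a pole at x = 0.
It is a regular singular point because x P_1(x) = p(x) = 1 - x and x^2 P_2(x) = q(x) = -x - 1 are polynomials, hence analytic at x = 0.
p(0) = 1,  q(0) = -1.
Indicial equation: r(r-1) + p(0) r + q(0) = 0, i.e. r^2 + (p(0) - 1) r + q(0) = 0, i.e. r^2 - 1 = 0.
Discriminant: (0)^2 - 4(-1) = 4, so r = (0 ± 2)/2.
Solving: r_1 = 1, r_2 = -1.

indicial: r^2 - 1 = 0; roots r_1 = 1, r_2 = -1


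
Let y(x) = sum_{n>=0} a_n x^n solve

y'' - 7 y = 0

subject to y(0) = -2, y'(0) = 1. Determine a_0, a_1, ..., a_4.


Ansatz: y(x) = sum_{n>=0} a_n x^n, so y'(x) = sum_{n>=1} n a_n x^(n-1) and y''(x) = sum_{n>=2} n(n-1) a_n x^(n-2).
Substitute into P(x) y'' + Q(x) y' + R(x) y = 0 with P(x) = 1, Q(x) = 0, R(x) = -7, and match powers of x.
Initial conditions: a_0 = -2, a_1 = 1.
Setting the coefficient of each power of x to zero and solving order by order (substituting the coefficients already found):
  x^0: 2 a_2 - 7 a_0 = 0  ->  2 a_2 = 7 a_0 = -14  ->  a_2 = -7
  x^1: 6 a_3 - 7 a_1 = 0  ->  6 a_3 = 7 a_1 = 7  ->  a_3 = 7/6
  x^2: 12 a_4 - 7 a_2 = 0  ->  12 a_4 = 7 a_2 = -49  ->  a_4 = -49/12
Truncated series: y(x) = -2 + x - 7 x^2 + (7/6) x^3 - (49/12) x^4 + O(x^5).

a_0 = -2; a_1 = 1; a_2 = -7; a_3 = 7/6; a_4 = -49/12


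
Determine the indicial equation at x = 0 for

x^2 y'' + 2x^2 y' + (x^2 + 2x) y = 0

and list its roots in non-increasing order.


Divide by x^2 to reach normal form y'' + P_1(x) y' + P_2(x) y = 0 with P_1(x) = 2 and P_2(x) = 1 + 2/x.
x = 0 is a singular point because the y-coefficient 1 + 2/x has a pole at x = 0.
It is a regular singular point because x P_1(x) = p(x) = 2x and x^2 P_2(x) = q(x) = x^2 + 2x are polynomials, hence analytic at x = 0.
p(0) = 0,  q(0) = 0.
Indicial equation: r(r-1) + p(0) r + q(0) = 0, i.e. r^2 + (p(0) - 1) r + q(0) = 0, i.e. r^2 - 1 r = 0.
Discriminant: (-1)^2 - 4(0) = 1, so r = (1 ± 1)/2.
Solving: r_1 = 1, r_2 = 0.

indicial: r^2 - 1 r = 0; roots r_1 = 1, r_2 = 0


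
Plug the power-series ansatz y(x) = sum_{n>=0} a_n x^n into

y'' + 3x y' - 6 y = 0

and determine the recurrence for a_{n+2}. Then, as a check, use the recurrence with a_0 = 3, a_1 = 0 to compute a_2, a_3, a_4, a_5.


Substitute y = sum_n a_n x^n.
y''(x) has coefficient (n+2)(n+1) a_{n+2} at x^n;
3 x y'(x) has coefficient 3 n a_n at x^n (shift);
-6 y(x) has coefficient -6 a_n at x^n.
Matching x^n: (n+2)(n+1) a_{n+2} + (3n - 6) a_n = 0.
Thus a_{n+2} = (-3n + 6) / ((n+1)(n+2)) * a_n.

Check with a_0 = 3, a_1 = 0 (apply the recurrence for n = 0, 1, 2, 3): a_0 = 3, a_1 = 0, a_2 = 9, a_3 = 0, a_4 = 0, a_5 = 0.

a_(n+2) = (-3n + 6) / ((n+1)(n+2)) * a_n; check: a_0 = 3, a_1 = 0, a_2 = 9, a_3 = 0, a_4 = 0, a_5 = 0


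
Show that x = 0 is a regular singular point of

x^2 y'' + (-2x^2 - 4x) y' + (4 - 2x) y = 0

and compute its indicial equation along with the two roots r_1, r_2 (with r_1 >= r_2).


Divide by x^2 to reach normal form y'' + P_1(x) y' + P_2(x) y = 0 with P_1(x) = -2 - 4/x and P_2(x) = -2/x + 4/x^2.
x = 0 is a singular point because the y'-coefficient -2 - 4/x has a pole at x = 0 and the y-coefficient -2/x + 4/x^2 has a pole at x = 0.
It is a regular singular point because x P_1(x) = p(x) = -2x - 4 and x^2 P_2(x) = q(x) = 4 - 2x are polynomials, hence analytic at x = 0.
p(0) = -4,  q(0) = 4.
Indicial equation: r(r-1) + p(0) r + q(0) = 0, i.e. r^2 + (p(0) - 1) r + q(0) = 0, i.e. r^2 - 5 r + 4 = 0.
Discriminant: (-5)^2 - 4(4) = 9, so r = (5 ± 3)/2.
Solving: r_1 = 4, r_2 = 1.

indicial: r^2 - 5 r + 4 = 0; roots r_1 = 4, r_2 = 1


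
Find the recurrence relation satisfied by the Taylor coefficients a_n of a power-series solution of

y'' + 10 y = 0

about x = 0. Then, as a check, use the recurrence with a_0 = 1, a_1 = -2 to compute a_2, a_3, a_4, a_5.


Substitute y = sum_n a_n x^n into y'' + (const) y = 0.
y''(x) = sum_{n>=0} (n+2)(n+1) a_{n+2} x^n.
The ODE becomes sum_n [(n+2)(n+1) a_{n+2} + 10 a_n] x^n = 0.
Setting each coefficient to zero gives the recurrence:
  (n+2)(n+1) a_{n+2} + 10 a_n = 0,
  a_{n+2} = -10 / ((n+1)(n+2)) a_n.

Check with a_0 = 1, a_1 = -2 (apply the recurrence for n = 0, 1, 2, 3): a_0 = 1, a_1 = -2, a_2 = -5, a_3 = 10/3, a_4 = 25/6, a_5 = -5/3.

a_{n+2} = -10/((n+1)(n+2)) * a_n; check: a_0 = 1, a_1 = -2, a_2 = -5, a_3 = 10/3, a_4 = 25/6, a_5 = -5/3


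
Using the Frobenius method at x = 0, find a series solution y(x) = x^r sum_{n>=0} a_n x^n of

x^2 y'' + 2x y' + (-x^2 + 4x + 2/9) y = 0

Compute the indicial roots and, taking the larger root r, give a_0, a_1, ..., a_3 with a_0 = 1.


Write in Frobenius form y'' + (p(x)/x) y' + (q(x)/x^2) y = 0:
  p(x) = 2,  q(x) = -x^2 + 4x + 2/9.
Indicial equation: r(r-1) + (2) r + (2/9) = 0 -> roots r_1 = -1/3, r_2 = -2/3.
Take r = r_1 = -1/3. Let y(x) = x^r sum_{n>=0} a_n x^n with a_0 = 1.
Substitute y = x^r sum a_n x^n and match x^{r+n}. The recurrence is
  D(n) a_n + 4 a_{n-1} - 1 a_{n-2} = 0,  where D(n) = (r+n)(r+n-1) + (2)(r+n) + (2/9).
  a_n = [-4 a_{n-1} + 1 a_{n-2}] / D(n).
Since the indicial polynomial factors as (r - r_1)(r - r_2), D(n) = (r_1 + n - r_1)(r_1 + n - r_2) = n(n + 1/3).
Evaluating step by step (a_0 = 1):
  n = 1: D(1) = 1(1 + 1/3) = 4/3; numerator = -4(1) = -4; a_1 = (-4)/(4/3) = -3
  n = 2: D(2) = 2(2 + 1/3) = 14/3; numerator = -4(-3) + 1(1) = 13; a_2 = (13)/(14/3) = 39/14
  n = 3: D(3) = 3(3 + 1/3) = 10; numerator = -4(39/14) + 1(-3) = -99/7; a_3 = (-99/7)/(10) = -99/70

r = -1/3; a_0 = 1; a_1 = -3; a_2 = 39/14; a_3 = -99/70


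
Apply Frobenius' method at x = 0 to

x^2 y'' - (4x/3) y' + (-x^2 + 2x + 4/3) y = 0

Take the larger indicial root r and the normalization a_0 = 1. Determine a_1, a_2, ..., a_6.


Write in Frobenius form y'' + (p(x)/x) y' + (q(x)/x^2) y = 0:
  p(x) = -4/3,  q(x) = -x^2 + 2x + 4/3.
Indicial equation: r(r-1) + (-4/3) r + (4/3) = 0 -> roots r_1 = 4/3, r_2 = 1.
Take r = r_1 = 4/3. Let y(x) = x^r sum_{n>=0} a_n x^n with a_0 = 1.
Substitute y = x^r sum a_n x^n and match x^{r+n}. The recurrence is
  D(n) a_n + 2 a_{n-1} - 1 a_{n-2} = 0,  where D(n) = (r+n)(r+n-1) + (-4/3)(r+n) + (4/3).
  a_n = [-2 a_{n-1} + 1 a_{n-2}] / D(n).
Since the indicial polynomial factors as (r - r_1)(r - r_2), D(n) = (r_1 + n - r_1)(r_1 + n - r_2) = n(n + 1/3).
Evaluating step by step (a_0 = 1):
  n = 1: D(1) = 1(1 + 1/3) = 4/3; numerator = -2(1) = -2; a_1 = (-2)/(4/3) = -3/2
  n = 2: D(2) = 2(2 + 1/3) = 14/3; numerator = -2(-3/2) + 1(1) = 4; a_2 = (4)/(14/3) = 6/7
  n = 3: D(3) = 3(3 + 1/3) = 10; numerator = -2(6/7) + 1(-3/2) = -45/14; a_3 = (-45/14)/(10) = -9/28
  n = 4: D(4) = 4(4 + 1/3) = 52/3; numerator = -2(-9/28) + 1(6/7) = 3/2; a_4 = (3/2)/(52/3) = 9/104
  n = 5: D(5) = 5(5 + 1/3) = 80/3; numerator = -2(9/104) + 1(-9/28) = -45/91; a_5 = (-45/91)/(80/3) = -27/1456
  n = 6: D(6) = 6(6 + 1/3) = 38; numerator = -2(-27/1456) + 1(9/104) = 45/364; a_6 = (45/364)/(38) = 45/13832

r = 4/3; a_0 = 1; a_1 = -3/2; a_2 = 6/7; a_3 = -9/28; a_4 = 9/104; a_5 = -27/1456; a_6 = 45/13832


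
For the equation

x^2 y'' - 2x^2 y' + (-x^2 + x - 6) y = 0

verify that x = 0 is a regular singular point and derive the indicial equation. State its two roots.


Divide by x^2 to reach normal form y'' + P_1(x) y' + P_2(x) y = 0 with P_1(x) = -2 and P_2(x) = -1 + 1/x - 6/x^2.
x = 0 is a singular point because the y-coefficient -1 + 1/x - 6/x^2 has a pole at x = 0.
It is a regular singular point because x P_1(x) = p(x) = -2x and x^2 P_2(x) = q(x) = -x^2 + x - 6 are polynomials, hence analytic at x = 0.
p(0) = 0,  q(0) = -6.
Indicial equation: r(r-1) + p(0) r + q(0) = 0, i.e. r^2 + (p(0) - 1) r + q(0) = 0, i.e. r^2 - 1 r - 6 = 0.
Discriminant: (-1)^2 - 4(-6) = 25, so r = (1 ± 5)/2.
Solving: r_1 = 3, r_2 = -2.

indicial: r^2 - 1 r - 6 = 0; roots r_1 = 3, r_2 = -2


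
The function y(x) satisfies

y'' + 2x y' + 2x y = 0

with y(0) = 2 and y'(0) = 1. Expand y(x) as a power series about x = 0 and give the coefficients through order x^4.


Ansatz: y(x) = sum_{n>=0} a_n x^n, so y'(x) = sum_{n>=1} n a_n x^(n-1) and y''(x) = sum_{n>=2} n(n-1) a_n x^(n-2).
Substitute into P(x) y'' + Q(x) y' + R(x) y = 0 with P(x) = 1, Q(x) = 2x, R(x) = 2x, and match powers of x.
Initial conditions: a_0 = 2, a_1 = 1.
Setting the coefficient of each power of x to zero and solving order by order (substituting the coefficients already found):
  x^0: 2 a_2 = 0  ->  a_2 = 0
  x^1: 6 a_3 + 2 a_1 + 2 a_0 = 0  ->  6 a_3 = -2 a_1 - 2 a_0 = -6  ->  a_3 = -1
  x^2: 12 a_4 + 4 a_2 + 2 a_1 = 0  ->  12 a_4 = -4 a_2 - 2 a_1 = -2  ->  a_4 = -1/6
Truncated series: y(x) = 2 + x - x^3 - (1/6) x^4 + O(x^5).

a_0 = 2; a_1 = 1; a_2 = 0; a_3 = -1; a_4 = -1/6


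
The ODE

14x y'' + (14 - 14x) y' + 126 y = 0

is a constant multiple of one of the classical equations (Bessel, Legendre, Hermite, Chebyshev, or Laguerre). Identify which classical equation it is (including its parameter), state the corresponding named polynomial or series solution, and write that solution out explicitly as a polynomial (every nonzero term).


All three coefficients share the factor 14; dividing through by 14 gives  x y'' + (1 - x) y' + 9 y = 0.
This matches the Laguerre equation x y'' + (1 - x) y' + n y = 0 with n = 9; the polynomial solution is L_9(x).
With y = sum_k a_k x^k, matching x^k gives (k+1)k a_{k+1} + (k+1) a_{k+1} - k a_k + n a_k = 0, i.e. (k+1)^2 a_{k+1} = (k - n) a_k = (k - 9) a_k. The right side vanishes at k = 9, so the series terminates at degree 9.
Standard normalization L_n(0) = 1 gives a_0 = 1. Work upward with a_{k+1} = (k - 9) a_k / (k+1)^2:
  a_1 = (0 - 9)(1) / 1^2 = -9/1 = -9
  a_2 = (1 - 9)(-9) / 2^2 = 72/4 = 18
  a_3 = (2 - 9)(18) / 3^2 = -126/9 = -14
  a_4 = (3 - 9)(-14) / 4^2 = 84/16 = 21/4
  a_5 = (4 - 9)(21/4) / 5^2 = (-105/4)/25 = -21/20
  a_6 = (5 - 9)(-21/20) / 6^2 = (21/5)/36 = 7/60
  a_7 = (6 - 9)(7/60) / 7^2 = (-7/20)/49 = -1/140
  a_8 = (7 - 9)(-1/140) / 8^2 = (1/70)/64 = 1/4480
  a_9 = (8 - 9)(1/4480) / 9^2 = (-1/4480)/81 = -1/362880
Hence L_9(x) = -x^9/362880 + x^8/4480 - x^7/140 + 7 x^6/60 - 21 x^5/20 + 21 x^4/4 - 14 x^3 + 18 x^2 - 9 x + 1.

L_9(x); series = -x^9/362880 + x^8/4480 - x^7/140 + 7 x^6/60 - 21 x^5/20 + 21 x^4/4 - 14 x^3 + 18 x^2 - 9 x + 1


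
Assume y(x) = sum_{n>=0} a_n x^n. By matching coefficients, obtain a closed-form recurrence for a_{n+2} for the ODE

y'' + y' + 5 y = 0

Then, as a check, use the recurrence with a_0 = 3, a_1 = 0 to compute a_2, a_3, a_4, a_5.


Substitute y = sum_n a_n x^n.
y''(x) has coefficient (n+2)(n+1) a_{n+2} at x^n;
y'(x) has coefficient (n+1) a_{n+1} at x^n;
5 y(x) has coefficient 5 a_n at x^n.
Matching x^n: (n+2)(n+1) a_{n+2} + (n+1) a_{n+1} + 5 a_n = 0.
Thus a_{n+2} = [-(n+1) a_{n+1} - 5 a_n] / ((n+1)(n+2)).

Check with a_0 = 3, a_1 = 0 (apply the recurrence for n = 0, 1, 2, 3): a_0 = 3, a_1 = 0, a_2 = -15/2, a_3 = 5/2, a_4 = 5/2, a_5 = -9/8.

a_(n+2) = [-(n+1) a_(n+1) - 5 a_n] / ((n+1)(n+2)); check: a_0 = 3, a_1 = 0, a_2 = -15/2, a_3 = 5/2, a_4 = 5/2, a_5 = -9/8


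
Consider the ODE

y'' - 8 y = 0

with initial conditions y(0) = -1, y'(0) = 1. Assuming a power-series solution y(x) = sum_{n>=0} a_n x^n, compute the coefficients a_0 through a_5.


Ansatz: y(x) = sum_{n>=0} a_n x^n, so y'(x) = sum_{n>=1} n a_n x^(n-1) and y''(x) = sum_{n>=2} n(n-1) a_n x^(n-2).
Substitute into P(x) y'' + Q(x) y' + R(x) y = 0 with P(x) = 1, Q(x) = 0, R(x) = -8, and match powers of x.
Initial conditions: a_0 = -1, a_1 = 1.
Setting the coefficient of each power of x to zero and solving order by order (substituting the coefficients already found):
  x^0: 2 a_2 - 8 a_0 = 0  ->  2 a_2 = 8 a_0 = -8  ->  a_2 = -4
  x^1: 6 a_3 - 8 a_1 = 0  ->  6 a_3 = 8 a_1 = 8  ->  a_3 = 4/3
  x^2: 12 a_4 - 8 a_2 = 0  ->  12 a_4 = 8 a_2 = -32  ->  a_4 = -8/3
  x^3: 20 a_5 - 8 a_3 = 0  ->  20 a_5 = 8 a_3 = 32/3  ->  a_5 = 8/15
Truncated series: y(x) = -1 + x - 4 x^2 + (4/3) x^3 - (8/3) x^4 + (8/15) x^5 + O(x^6).

a_0 = -1; a_1 = 1; a_2 = -4; a_3 = 4/3; a_4 = -8/3; a_5 = 8/15


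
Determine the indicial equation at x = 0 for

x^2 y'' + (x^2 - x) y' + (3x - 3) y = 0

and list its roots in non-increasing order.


Divide by x^2 to reach normal form y'' + P_1(x) y' + P_2(x) y = 0 with P_1(x) = 1 - 1/x and P_2(x) = 3/x - 3/x^2.
x = 0 is a singular point because the y'-coefficient 1 - 1/x has a pole at x = 0 and the y-coefficient 3/x - 3/x^2 has a pole at x = 0.
It is a regular singular point because x P_1(x) = p(x) = x - 1 and x^2 P_2(x) = q(x) = 3x - 3 are polynomials, hence analytic at x = 0.
p(0) = -1,  q(0) = -3.
Indicial equation: r(r-1) + p(0) r + q(0) = 0, i.e. r^2 + (p(0) - 1) r + q(0) = 0, i.e. r^2 - 2 r - 3 = 0.
Discriminant: (-2)^2 - 4(-3) = 16, so r = (2 ± 4)/2.
Solving: r_1 = 3, r_2 = -1.

indicial: r^2 - 2 r - 3 = 0; roots r_1 = 3, r_2 = -1


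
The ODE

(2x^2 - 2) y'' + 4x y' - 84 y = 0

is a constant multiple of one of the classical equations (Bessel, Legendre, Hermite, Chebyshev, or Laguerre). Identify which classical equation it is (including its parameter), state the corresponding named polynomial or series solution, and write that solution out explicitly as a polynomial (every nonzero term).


All three coefficients share the factor -2; dividing through by -2 gives  (1 - x^2) y'' - 2x y' + 42 y = 0.
This matches the Legendre equation (1 - x^2) y'' - 2x y' + n(n+1) y = 0 (note the -2x y' term) with n(n+1) = 42, so n = 6; the polynomial solution is P_6(x).
With y = sum_k a_k x^k, matching x^k gives (k+2)(k+1) a_{k+2} = [k(k+1) - n(n+1)] a_k = (k - 6)(k + 7) a_k. The right side vanishes at k = 6, so the series with the parity of 6 terminates at degree 6.
Standard normalization (P_n(1) = 1): leading coefficient (2n)!/(2^n (n!)^2) = 479001600/(64*518400) = 231/16, so a_6 = 231/16. Work downward with a_k = (k+1)(k+2) a_{k+2} / ((k - 6)(k + 7)):
  a_4 = (5)(6)(231/16) / ((4 - 6)(4 + 7)) = (3465/8)/(-22) = -315/16
  a_2 = (3)(4)(-315/16) / ((2 - 6)(2 + 7)) = (-945/4)/(-36) = 105/16
  a_0 = (1)(2)(105/16) / ((0 - 6)(0 + 7)) = (105/8)/(-42) = -5/16
Hence P_6(x) = 231 x^6/16 - 315 x^4/16 + 105 x^2/16 - 5/16.

P_6(x); series = 231 x^6/16 - 315 x^4/16 + 105 x^2/16 - 5/16


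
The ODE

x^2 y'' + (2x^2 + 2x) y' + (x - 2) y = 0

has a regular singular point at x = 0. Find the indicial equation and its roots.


Divide by x^2 to reach normal form y'' + P_1(x) y' + P_2(x) y = 0 with P_1(x) = 2 + 2/x and P_2(x) = 1/x - 2/x^2.
x = 0 is a singular point because the y'-coefficient 2 + 2/x has a pole at x = 0 and the y-coefficient 1/x - 2/x^2 has a pole at x = 0.
It is a regular singular point because x P_1(x) = p(x) = 2x + 2 and x^2 P_2(x) = q(x) = x - 2 are polynomials, hence analytic at x = 0.
p(0) = 2,  q(0) = -2.
Indicial equation: r(r-1) + p(0) r + q(0) = 0, i.e. r^2 + (p(0) - 1) r + q(0) = 0, i.e. r^2 + 1 r - 2 = 0.
Discriminant: (1)^2 - 4(-2) = 9, so r = (-1 ± 3)/2.
Solving: r_1 = 1, r_2 = -2.

indicial: r^2 + 1 r - 2 = 0; roots r_1 = 1, r_2 = -2


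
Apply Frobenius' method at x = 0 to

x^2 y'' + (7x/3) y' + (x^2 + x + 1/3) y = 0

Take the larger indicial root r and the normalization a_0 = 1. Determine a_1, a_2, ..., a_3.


Write in Frobenius form y'' + (p(x)/x) y' + (q(x)/x^2) y = 0:
  p(x) = 7/3,  q(x) = x^2 + x + 1/3.
Indicial equation: r(r-1) + (7/3) r + (1/3) = 0 -> roots r_1 = -1/3, r_2 = -1.
Take r = r_1 = -1/3. Let y(x) = x^r sum_{n>=0} a_n x^n with a_0 = 1.
Substitute y = x^r sum a_n x^n and match x^{r+n}. The recurrence is
  D(n) a_n + 1 a_{n-1} + 1 a_{n-2} = 0,  where D(n) = (r+n)(r+n-1) + (7/3)(r+n) + (1/3).
  a_n = [-1 a_{n-1} - 1 a_{n-2}] / D(n).
Since the indicial polynomial factors as (r - r_1)(r - r_2), D(n) = (r_1 + n - r_1)(r_1 + n - r_2) = n(n + 2/3).
Evaluating step by step (a_0 = 1):
  n = 1: D(1) = 1(1 + 2/3) = 5/3; numerator = -1(1) = -1; a_1 = (-1)/(5/3) = -3/5
  n = 2: D(2) = 2(2 + 2/3) = 16/3; numerator = -1(-3/5) - 1(1) = -2/5; a_2 = (-2/5)/(16/3) = -3/40
  n = 3: D(3) = 3(3 + 2/3) = 11; numerator = -1(-3/40) - 1(-3/5) = 27/40; a_3 = (27/40)/(11) = 27/440

r = -1/3; a_0 = 1; a_1 = -3/5; a_2 = -3/40; a_3 = 27/440


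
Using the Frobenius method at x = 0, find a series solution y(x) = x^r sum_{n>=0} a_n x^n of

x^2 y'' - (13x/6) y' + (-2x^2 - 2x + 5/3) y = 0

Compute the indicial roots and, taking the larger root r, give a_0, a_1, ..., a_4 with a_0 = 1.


Write in Frobenius form y'' + (p(x)/x) y' + (q(x)/x^2) y = 0:
  p(x) = -13/6,  q(x) = -2x^2 - 2x + 5/3.
Indicial equation: r(r-1) + (-13/6) r + (5/3) = 0 -> roots r_1 = 5/2, r_2 = 2/3.
Take r = r_1 = 5/2. Let y(x) = x^r sum_{n>=0} a_n x^n with a_0 = 1.
Substitute y = x^r sum a_n x^n and match x^{r+n}. The recurrence is
  D(n) a_n - 2 a_{n-1} - 2 a_{n-2} = 0,  where D(n) = (r+n)(r+n-1) + (-13/6)(r+n) + (5/3).
  a_n = [2 a_{n-1} + 2 a_{n-2}] / D(n).
Since the indicial polynomial factors as (r - r_1)(r - r_2), D(n) = (r_1 + n - r_1)(r_1 + n - r_2) = n(n + 11/6).
Evaluating step by step (a_0 = 1):
  n = 1: D(1) = 1(1 + 11/6) = 17/6; numerator = 2(1) = 2; a_1 = (2)/(17/6) = 12/17
  n = 2: D(2) = 2(2 + 11/6) = 23/3; numerator = 2(12/17) + 2(1) = 58/17; a_2 = (58/17)/(23/3) = 174/391
  n = 3: D(3) = 3(3 + 11/6) = 29/2; numerator = 2(174/391) + 2(12/17) = 900/391; a_3 = (900/391)/(29/2) = 1800/11339
  n = 4: D(4) = 4(4 + 11/6) = 70/3; numerator = 2(1800/11339) + 2(174/391) = 13692/11339; a_4 = (13692/11339)/(70/3) = 2934/56695

r = 5/2; a_0 = 1; a_1 = 12/17; a_2 = 174/391; a_3 = 1800/11339; a_4 = 2934/56695


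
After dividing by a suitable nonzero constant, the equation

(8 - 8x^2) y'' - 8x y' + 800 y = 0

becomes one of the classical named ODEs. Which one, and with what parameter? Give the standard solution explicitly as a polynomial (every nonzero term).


All three coefficients share the factor 8; dividing through by 8 gives  (1 - x^2) y'' - x y' + 100 y = 0.
This matches the Chebyshev equation (1 - x^2) y'' - x y' + n^2 y = 0 (note the -x y' term, not -2x y') with n^2 = 100, so n = 10; the polynomial solution is T_10(x).
With y = sum_k a_k x^k, matching x^k gives (k+2)(k+1) a_{k+2} = (k^2 - n^2) a_k = (k - 10)(k + 10) a_k. The right side vanishes at k = 10, so the series with the parity of 10 terminates at degree 10.
Standard normalization: leading coefficient of T_n is 2^(n-1), so a_10 = 2^9 = 512. Work downward with a_k = (k+1)(k+2) a_{k+2} / ((k - 10)(k + 10)):
  a_8 = (9)(10)(512) / ((8 - 10)(8 + 10)) = 46080/(-36) = -1280
  a_6 = (7)(8)(-1280) / ((6 - 10)(6 + 10)) = -71680/(-64) = 1120
  a_4 = (5)(6)(1120) / ((4 - 10)(4 + 10)) = 33600/(-84) = -400
  a_2 = (3)(4)(-400) / ((2 - 10)(2 + 10)) = -4800/(-96) = 50
  a_0 = (1)(2)(50) / ((0 - 10)(0 + 10)) = 100/(-100) = -1
Hence T_10(x) = 512 x^10 - 1280 x^8 + 1120 x^6 - 400 x^4 + 50 x^2 - 1.

T_10(x); series = 512 x^10 - 1280 x^8 + 1120 x^6 - 400 x^4 + 50 x^2 - 1


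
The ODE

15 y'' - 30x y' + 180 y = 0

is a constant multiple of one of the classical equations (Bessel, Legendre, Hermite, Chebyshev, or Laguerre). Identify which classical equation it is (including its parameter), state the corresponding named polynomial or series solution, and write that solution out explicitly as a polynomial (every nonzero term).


All three coefficients share the factor 15; dividing through by 15 gives  y'' - 2x y' + 12 y = 0.
This matches the Hermite equation y'' - 2x y' + 2n y = 0 with 2n = 12, so n = 6; the polynomial solution is H_6(x).
With y = sum_k a_k x^k, matching x^k gives (k+2)(k+1) a_{k+2} = 2(k - n) a_k = 2(k - 6) a_k. The right side vanishes at k = 6, so the series with the parity of 6 terminates at degree 6.
Standard normalization: leading coefficient of H_n is 2^n, so a_6 = 2^6 = 64. Work downward with a_k = (k+1)(k+2) a_{k+2} / (2(k - n)):
  a_4 = (5)(6)(64) / (2(4 - 6)) = 1920/(-4) = -480
  a_2 = (3)(4)(-480) / (2(2 - 6)) = -5760/(-8) = 720
  a_0 = (1)(2)(720) / (2(0 - 6)) = 1440/(-12) = -120
Hence H_6(x) = 64 x^6 - 480 x^4 + 720 x^2 - 120.

H_6(x); series = 64 x^6 - 480 x^4 + 720 x^2 - 120


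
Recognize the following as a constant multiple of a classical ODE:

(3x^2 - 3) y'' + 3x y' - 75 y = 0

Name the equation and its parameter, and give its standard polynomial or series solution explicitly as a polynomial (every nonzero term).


All three coefficients share the factor -3; dividing through by -3 gives  (1 - x^2) y'' - x y' + 25 y = 0.
This matches the Chebyshev equation (1 - x^2) y'' - x y' + n^2 y = 0 (note the -x y' term, not -2x y') with n^2 = 25, so n = 5; the polynomial solution is T_5(x).
With y = sum_k a_k x^k, matching x^k gives (k+2)(k+1) a_{k+2} = (k^2 - n^2) a_k = (k - 5)(k + 5) a_k. The right side vanishes at k = 5, so the series with the parity of 5 terminates at degree 5.
Standard normalization: leading coefficient of T_n is 2^(n-1), so a_5 = 2^4 = 16. Work downward with a_k = (k+1)(k+2) a_{k+2} / ((k - 5)(k + 5)):
  a_3 = (4)(5)(16) / ((3 - 5)(3 + 5)) = 320/(-16) = -20
  a_1 = (2)(3)(-20) / ((1 - 5)(1 + 5)) = -120/(-24) = 5
Hence T_5(x) = 16 x^5 - 20 x^3 + 5 x.

T_5(x); series = 16 x^5 - 20 x^3 + 5 x


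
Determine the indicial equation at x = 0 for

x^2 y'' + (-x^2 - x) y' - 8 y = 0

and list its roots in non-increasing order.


Divide by x^2 to reach normal form y'' + P_1(x) y' + P_2(x) y = 0 with P_1(x) = -1 - 1/x and P_2(x) = -8/x^2.
x = 0 is a singular point because the y'-coefficient -1 - 1/x has a pole at x = 0 and the y-coefficient -8/x^2 has a pole at x = 0.
It is a regular singular point because x P_1(x) = p(x) = -x - 1 and x^2 P_2(x) = q(x) = -8 are polynomials, hence analytic at x = 0.
p(0) = -1,  q(0) = -8.
Indicial equation: r(r-1) + p(0) r + q(0) = 0, i.e. r^2 + (p(0) - 1) r + q(0) = 0, i.e. r^2 - 2 r - 8 = 0.
Discriminant: (-2)^2 - 4(-8) = 36, so r = (2 ± 6)/2.
Solving: r_1 = 4, r_2 = -2.

indicial: r^2 - 2 r - 8 = 0; roots r_1 = 4, r_2 = -2


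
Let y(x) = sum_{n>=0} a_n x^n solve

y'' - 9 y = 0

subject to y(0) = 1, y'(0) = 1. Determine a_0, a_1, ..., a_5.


Ansatz: y(x) = sum_{n>=0} a_n x^n, so y'(x) = sum_{n>=1} n a_n x^(n-1) and y''(x) = sum_{n>=2} n(n-1) a_n x^(n-2).
Substitute into P(x) y'' + Q(x) y' + R(x) y = 0 with P(x) = 1, Q(x) = 0, R(x) = -9, and match powers of x.
Initial conditions: a_0 = 1, a_1 = 1.
Setting the coefficient of each power of x to zero and solving order by order (substituting the coefficients already found):
  x^0: 2 a_2 - 9 a_0 = 0  ->  2 a_2 = 9 a_0 = 9  ->  a_2 = 9/2
  x^1: 6 a_3 - 9 a_1 = 0  ->  6 a_3 = 9 a_1 = 9  ->  a_3 = 3/2
  x^2: 12 a_4 - 9 a_2 = 0  ->  12 a_4 = 9 a_2 = 81/2  ->  a_4 = 27/8
  x^3: 20 a_5 - 9 a_3 = 0  ->  20 a_5 = 9 a_3 = 27/2  ->  a_5 = 27/40
Truncated series: y(x) = 1 + x + (9/2) x^2 + (3/2) x^3 + (27/8) x^4 + (27/40) x^5 + O(x^6).

a_0 = 1; a_1 = 1; a_2 = 9/2; a_3 = 3/2; a_4 = 27/8; a_5 = 27/40
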